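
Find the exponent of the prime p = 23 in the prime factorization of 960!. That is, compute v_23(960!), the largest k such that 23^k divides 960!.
v_23(960!) = 42

Legendre's formula: v_p(n!) = Σ_{k ≥ 1} ⌊n / p^k⌋. For p = 23, n = 960, the terms are:
  ⌊960/23^1⌋ = ⌊960/23⌋ = 41
  ⌊960/23^2⌋ = ⌊960/529⌋ = 1
(the next term ⌊960/23^3⌋ = 0, terminating the sum). Summing: v_23(960!) = 41 + 1 = 42.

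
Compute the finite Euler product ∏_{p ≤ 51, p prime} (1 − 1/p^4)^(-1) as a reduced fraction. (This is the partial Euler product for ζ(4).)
∏ = 65572203587643632473857746546522240898588901/60584710506150227098341885345792000000000000

The primes p ≤ 51 are [2, 3, 5, 7, 11, 13, 17, 19, 23, 29, 31, 37, 41, 43, 47]. For each prime, (1 − 1/p^4)^(-1) = p^4 / (p^4 − 1). The product is (1 − 1/2^4)^(-1), (1 − 1/3^4)^(-1), (1 − 1/5^4)^(-1), (1 − 1/7^4)^(-1), (1 − 1/11^4)^(-1), (1 − 1/13^4)^(-1), (1 − 1/17^4)^(-1), (1 − 1/19^4)^(-1), (1 − 1/23^4)^(-1), (1 − 1/29^4)^(-1), (1 − 1/31^4)^(-1), (1 − 1/37^4)^(-1), (1 − 1/41^4)^(-1), (1 − 1/43^4)^(-1), (1 − 1/47^4)^(-1) = ∏ p^4 / (p^4 − 1) = 65572203587643632473857746546522240898588901/60584710506150227098341885345792000000000000.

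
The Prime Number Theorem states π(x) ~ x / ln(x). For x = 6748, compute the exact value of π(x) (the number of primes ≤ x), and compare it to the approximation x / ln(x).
π(6748) = 869;  x/ln(x) ≈ 765.34;  relative error ≈ 11.93%.

Directly count primes up to 6748: π(6748) = 869. The PNT approximation gives 6748/ln(6748) ≈ 6748/8.81700 ≈ 765.34. Relative error (π(x) − x/ln(x)) / π(x) ≈ 11.93%; the approximation is known to undercount slightly (Li(x) is a better estimate).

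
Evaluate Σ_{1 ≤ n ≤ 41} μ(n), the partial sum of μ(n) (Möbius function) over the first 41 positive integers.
Σ_{n ≤ 41} μ(n) = -1

Compute μ(n) for each 1 ≤ n ≤ 41: μ(1) = 1, μ(2) = -1, μ(3) = -1, μ(4) = 0, μ(5) = -1, μ(6) = 1, μ(7) = -1, μ(8) = 0, μ(9) = 0, μ(10) = 1, μ(11) = -1, μ(12) = 0, μ(13) = -1, μ(14) = 1, μ(15) = 1, μ(16) = 0, μ(17) = -1, μ(18) = 0, μ(19) = -1, μ(20) = 0, μ(21) = 1, μ(22) = 1, μ(23) = -1, μ(24) = 0, μ(25) = 0, μ(26) = 1, μ(27) = 0, μ(28) = 0, μ(29) = -1, μ(30) = -1, μ(31) = -1, μ(32) = 0, μ(33) = 1, μ(34) = 1, μ(35) = 1, μ(36) = 0, μ(37) = -1, μ(38) = 1, μ(39) = 1, μ(40) = 0, μ(41) = -1. Summing all 41 values: -1. (Mertens function M(x) = Σ_{n ≤ x} μ(n); on average M(x) should be small (PNT ⟺ M(x) = o(x)).)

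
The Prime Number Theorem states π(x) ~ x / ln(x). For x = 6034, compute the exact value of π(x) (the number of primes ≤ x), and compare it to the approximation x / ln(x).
π(6034) = 786;  x/ln(x) ≈ 693.15;  relative error ≈ 11.81%.

Directly count primes up to 6034: π(6034) = 786. The PNT approximation gives 6034/ln(6034) ≈ 6034/8.70517 ≈ 693.15. Relative error (π(x) − x/ln(x)) / π(x) ≈ 11.81%; the approximation is known to undercount slightly (Li(x) is a better estimate).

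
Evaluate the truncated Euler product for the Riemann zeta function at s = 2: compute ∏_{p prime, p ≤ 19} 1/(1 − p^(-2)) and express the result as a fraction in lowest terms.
∏ = 14933966047/9172942848

The primes p ≤ 19 are [2, 3, 5, 7, 11, 13, 17, 19]. For each prime, (1 − 1/p^2)^(-1) = p^2 / (p^2 − 1). The product is (1 − 1/2^2)^(-1), (1 − 1/3^2)^(-1), (1 − 1/5^2)^(-1), (1 − 1/7^2)^(-1), (1 − 1/11^2)^(-1), (1 − 1/13^2)^(-1), (1 − 1/17^2)^(-1), (1 − 1/19^2)^(-1) = ∏ p^2 / (p^2 − 1) = 14933966047/9172942848.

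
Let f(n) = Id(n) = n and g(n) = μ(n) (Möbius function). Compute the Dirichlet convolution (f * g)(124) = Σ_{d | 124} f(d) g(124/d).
(Id * μ)(124) = 60

Divisors of 124: [1, 2, 4, 31, 62, 124]. For each d | 124:
  d = 1: Id(1) · μ(124/1) = 1 · 0 = 0
  d = 2: Id(2) · μ(124/2) = 2 · 1 = 2
  d = 4: Id(4) · μ(124/4) = 4 · -1 = -4
  d = 31: Id(31) · μ(124/31) = 31 · 0 = 0
  d = 62: Id(62) · μ(124/62) = 62 · -1 = -62
  d = 124: Id(124) · μ(124/124) = 124 · 1 = 124
Summing: (Id * μ)(124) = 0 + 2 + -4 + 0 + -62 + 124 = 60.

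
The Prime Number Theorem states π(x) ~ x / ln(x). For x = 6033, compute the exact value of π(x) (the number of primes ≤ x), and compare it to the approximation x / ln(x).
π(6033) = 786;  x/ln(x) ≈ 693.05;  relative error ≈ 11.83%.

Directly count primes up to 6033: π(6033) = 786. The PNT approximation gives 6033/ln(6033) ≈ 6033/8.70500 ≈ 693.05. Relative error (π(x) − x/ln(x)) / π(x) ≈ 11.83%; the approximation is known to undercount slightly (Li(x) is a better estimate).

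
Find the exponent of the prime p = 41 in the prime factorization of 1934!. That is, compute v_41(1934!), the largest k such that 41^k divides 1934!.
v_41(1934!) = 48

Legendre's formula: v_p(n!) = Σ_{k ≥ 1} ⌊n / p^k⌋. For p = 41, n = 1934, the terms are:
  ⌊1934/41^1⌋ = ⌊1934/41⌋ = 47
  ⌊1934/41^2⌋ = ⌊1934/1681⌋ = 1
(the next term ⌊1934/41^3⌋ = 0, terminating the sum). Summing: v_41(1934!) = 47 + 1 = 48.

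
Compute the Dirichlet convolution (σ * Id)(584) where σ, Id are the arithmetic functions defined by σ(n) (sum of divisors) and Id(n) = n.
(σ * Id)(584) = 7203

Divisors of 584: [1, 2, 4, 8, 73, 146, 292, 584]. For each d | 584:
  d = 1: σ(1) · Id(584/1) = 1 · 584 = 584
  d = 2: σ(2) · Id(584/2) = 3 · 292 = 876
  d = 4: σ(4) · Id(584/4) = 7 · 146 = 1022
  d = 8: σ(8) · Id(584/8) = 15 · 73 = 1095
  d = 73: σ(73) · Id(584/73) = 74 · 8 = 592
  d = 146: σ(146) · Id(584/146) = 222 · 4 = 888
  d = 292: σ(292) · Id(584/292) = 518 · 2 = 1036
  d = 584: σ(584) · Id(584/584) = 1110 · 1 = 1110
Summing: (σ * Id)(584) = 584 + 876 + 1022 + 1095 + 592 + 888 + 1036 + 1110 = 7203.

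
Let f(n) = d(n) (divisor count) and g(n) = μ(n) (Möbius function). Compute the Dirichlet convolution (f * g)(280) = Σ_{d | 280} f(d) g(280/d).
(d * μ)(280) = 1

Divisors of 280: [1, 2, 4, 5, 7, 8, 10, 14, 20, 28, 35, 40, 56, 70, 140, 280]. For each d | 280:
  d = 1: d(1) · μ(280/1) = 1 · 0 = 0
  d = 2: d(2) · μ(280/2) = 2 · 0 = 0
  d = 4: d(4) · μ(280/4) = 3 · -1 = -3
  d = 5: d(5) · μ(280/5) = 2 · 0 = 0
  d = 7: d(7) · μ(280/7) = 2 · 0 = 0
  d = 8: d(8) · μ(280/8) = 4 · 1 = 4
  d = 10: d(10) · μ(280/10) = 4 · 0 = 0
  d = 14: d(14) · μ(280/14) = 4 · 0 = 0
  d = 20: d(20) · μ(280/20) = 6 · 1 = 6
  d = 28: d(28) · μ(280/28) = 6 · 1 = 6
  d = 35: d(35) · μ(280/35) = 4 · 0 = 0
  d = 40: d(40) · μ(280/40) = 8 · -1 = -8
  d = 56: d(56) · μ(280/56) = 8 · -1 = -8
  d = 70: d(70) · μ(280/70) = 8 · 0 = 0
  d = 140: d(140) · μ(280/140) = 12 · -1 = -12
  d = 280: d(280) · μ(280/280) = 16 · 1 = 16
Summing: (d * μ)(280) = 0 + 0 + -3 + 0 + 0 + 4 + 0 + 0 + 6 + 6 + 0 + -8 + -8 + 0 + -12 + 16 = 1.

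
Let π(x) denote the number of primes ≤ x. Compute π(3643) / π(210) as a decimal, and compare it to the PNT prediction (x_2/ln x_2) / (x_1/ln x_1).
π(3643)/π(210) = 510/46 ≈ 11.0870;  PNT prediction ≈ 11.3114.

π(210) = 46 and π(3643) = 510, so π(3643)/π(210) ≈ 11.0870. The PNT-predicted ratio is (3643/ln(3643)) / (210/ln(210)) ≈ 11.3114. The two agree to within a few percent, as expected.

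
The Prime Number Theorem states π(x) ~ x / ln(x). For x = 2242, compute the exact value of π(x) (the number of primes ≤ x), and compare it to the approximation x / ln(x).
π(2242) = 333;  x/ln(x) ≈ 290.60;  relative error ≈ 12.73%.

Directly count primes up to 2242: π(2242) = 333. The PNT approximation gives 2242/ln(2242) ≈ 2242/7.71512 ≈ 290.60. Relative error (π(x) − x/ln(x)) / π(x) ≈ 12.73%; the approximation is known to undercount slightly (Li(x) is a better estimate).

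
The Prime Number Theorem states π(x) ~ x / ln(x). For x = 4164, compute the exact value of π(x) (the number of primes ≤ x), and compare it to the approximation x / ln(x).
π(4164) = 573;  x/ln(x) ≈ 499.63;  relative error ≈ 12.81%.

Directly count primes up to 4164: π(4164) = 573. The PNT approximation gives 4164/ln(4164) ≈ 4164/8.33423 ≈ 499.63. Relative error (π(x) − x/ln(x)) / π(x) ≈ 12.81%; the approximation is known to undercount slightly (Li(x) is a better estimate).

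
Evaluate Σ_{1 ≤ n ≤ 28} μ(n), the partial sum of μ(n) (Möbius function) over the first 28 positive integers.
Σ_{n ≤ 28} μ(n) = -1

Compute μ(n) for each 1 ≤ n ≤ 28: μ(1) = 1, μ(2) = -1, μ(3) = -1, μ(4) = 0, μ(5) = -1, μ(6) = 1, μ(7) = -1, μ(8) = 0, μ(9) = 0, μ(10) = 1, μ(11) = -1, μ(12) = 0, μ(13) = -1, μ(14) = 1, μ(15) = 1, μ(16) = 0, μ(17) = -1, μ(18) = 0, μ(19) = -1, μ(20) = 0, μ(21) = 1, μ(22) = 1, μ(23) = -1, μ(24) = 0, μ(25) = 0, μ(26) = 1, μ(27) = 0, μ(28) = 0. Summing all 28 values: -1. (Mertens function M(x) = Σ_{n ≤ x} μ(n); on average M(x) should be small (PNT ⟺ M(x) = o(x)).)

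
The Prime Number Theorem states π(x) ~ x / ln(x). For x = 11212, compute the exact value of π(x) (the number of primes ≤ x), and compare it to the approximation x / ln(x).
π(11212) = 1356;  x/ln(x) ≈ 1202.39;  relative error ≈ 11.33%.

Directly count primes up to 11212: π(11212) = 1356. The PNT approximation gives 11212/ln(11212) ≈ 11212/9.32474 ≈ 1202.39. Relative error (π(x) − x/ln(x)) / π(x) ≈ 11.33%; the approximation is known to undercount slightly (Li(x) is a better estimate).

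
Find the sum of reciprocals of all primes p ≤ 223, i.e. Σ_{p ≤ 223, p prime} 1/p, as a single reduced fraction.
Σ 1/p = 718699639327957473429492425322377115938612460993073775465130392853544377727917042657991/367009731827331916465034565550136732339800312955331782619462457039988073311157667212930

π(223) = 48, so the primes ≤ 223 are [2, 3, 5, 7, 11, 13, 17, 19, 23, 29, 31, 37, 41, 43, 47, 53, 59, 61, 67, 71, 73, 79, 83, 89, 97, 101, 103, 107, 109, 113, 127, 131, 137, 139, 149, 151, 157, 163, 167, 173, 179, 181, 191, 193, 197, 199, 211, 223]. Summing 1/p over these primes: 718699639327957473429492425322377115938612460993073775465130392853544377727917042657991/367009731827331916465034565550136732339800312955331782619462457039988073311157667212930 ≈ 1.9583. Mertens estimate ln ln(223) + 0.2615 ≈ 1.9492.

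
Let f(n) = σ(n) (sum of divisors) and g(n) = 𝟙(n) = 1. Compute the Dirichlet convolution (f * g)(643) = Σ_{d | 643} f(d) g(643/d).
(σ * 𝟙)(643) = 645

Divisors of 643: [1, 643]. For each d | 643:
  d = 1: σ(1) · 𝟙(643/1) = 1 · 1 = 1
  d = 643: σ(643) · 𝟙(643/643) = 644 · 1 = 644
Summing: (σ * 𝟙)(643) = 1 + 644 = 645.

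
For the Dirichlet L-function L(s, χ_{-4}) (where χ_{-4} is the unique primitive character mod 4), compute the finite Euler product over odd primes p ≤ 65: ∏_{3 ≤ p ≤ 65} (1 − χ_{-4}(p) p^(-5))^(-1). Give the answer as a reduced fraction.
∏ = 478212334295798677259125227573990358291095208018494528428976877948999059062284551009530475199/480056794509206891424767146601704797711651986953735424570384919662551238689346859653136384000

The odd primes p ≤ 65 are [3, 5, 7, 11, 13, 17, 19, 23, 29, 31, 37, 41, 43, 47, 53, 59, 61]. For each, χ(p) = 1 if p ≡ 1 mod 4, χ(p) = −1 if p ≡ 3 mod 4. Taking (1 − χ(p)/p^5)^(-1) = p^5/(p^5 − χ(p)): (1 − (-1)/3^5)^(-1) · (1 − (1)/5^5)^(-1) · (1 − (-1)/7^5)^(-1) · (1 − (-1)/11^5)^(-1) · (1 − (1)/13^5)^(-1) · (1 − (1)/17^5)^(-1) · (1 − (-1)/19^5)^(-1) · (1 − (-1)/23^5)^(-1) · (1 − (1)/29^5)^(-1) · (1 − (-1)/31^5)^(-1) · (1 − (1)/37^5)^(-1) · (1 − (1)/41^5)^(-1) · (1 − (-1)/43^5)^(-1) · (1 − (-1)/47^5)^(-1) · (1 − (1)/53^5)^(-1) · (1 − (-1)/59^5)^(-1) · (1 − (1)/61^5)^(-1) = 478212334295798677259125227573990358291095208018494528428976877948999059062284551009530475199/480056794509206891424767146601704797711651986953735424570384919662551238689346859653136384000.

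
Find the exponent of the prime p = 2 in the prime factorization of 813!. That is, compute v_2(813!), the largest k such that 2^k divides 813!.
v_2(813!) = 807

Legendre's formula: v_p(n!) = Σ_{k ≥ 1} ⌊n / p^k⌋. For p = 2, n = 813, the terms are:
  ⌊813/2^1⌋ = ⌊813/2⌋ = 406
  ⌊813/2^2⌋ = ⌊813/4⌋ = 203
  ⌊813/2^3⌋ = ⌊813/8⌋ = 101
  ⌊813/2^4⌋ = ⌊813/16⌋ = 50
  ⌊813/2^5⌋ = ⌊813/32⌋ = 25
  ⌊813/2^6⌋ = ⌊813/64⌋ = 12
  ⌊813/2^7⌋ = ⌊813/128⌋ = 6
  ⌊813/2^8⌋ = ⌊813/256⌋ = 3
  ⌊813/2^9⌋ = ⌊813/512⌋ = 1
(the next term ⌊813/2^10⌋ = 0, terminating the sum). Summing: v_2(813!) = 406 + 203 + 101 + 50 + 25 + 12 + 6 + 3 + 1 = 807.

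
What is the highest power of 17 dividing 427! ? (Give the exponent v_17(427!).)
v_17(427!) = 26

Legendre's formula: v_p(n!) = Σ_{k ≥ 1} ⌊n / p^k⌋. For p = 17, n = 427, the terms are:
  ⌊427/17^1⌋ = ⌊427/17⌋ = 25
  ⌊427/17^2⌋ = ⌊427/289⌋ = 1
(the next term ⌊427/17^3⌋ = 0, terminating the sum). Summing: v_17(427!) = 25 + 1 = 26.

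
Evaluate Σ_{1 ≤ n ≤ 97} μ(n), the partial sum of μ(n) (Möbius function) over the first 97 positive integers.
Σ_{n ≤ 97} μ(n) = 1

Compute μ(n) for each 1 ≤ n ≤ 97: μ(1) = 1, μ(2) = -1, μ(3) = -1, μ(4) = 0, μ(5) = -1, μ(6) = 1, μ(7) = -1, μ(8) = 0, μ(9) = 0, μ(10) = 1, μ(11) = -1, μ(12) = 0, μ(13) = -1, μ(14) = 1, μ(15) = 1, μ(16) = 0, μ(17) = -1, μ(18) = 0, μ(19) = -1, μ(20) = 0, μ(21) = 1, μ(22) = 1, μ(23) = -1, μ(24) = 0, μ(25) = 0, μ(26) = 1, μ(27) = 0, μ(28) = 0, μ(29) = -1, μ(30) = -1, μ(31) = -1, μ(32) = 0, μ(33) = 1, μ(34) = 1, μ(35) = 1, μ(36) = 0, μ(37) = -1, μ(38) = 1, μ(39) = 1, μ(40) = 0, μ(41) = -1, μ(42) = -1, μ(43) = -1, μ(44) = 0, μ(45) = 0, μ(46) = 1, μ(47) = -1, μ(48) = 0, μ(49) = 0, μ(50) = 0, μ(51) = 1, μ(52) = 0, μ(53) = -1, μ(54) = 0, μ(55) = 1, μ(56) = 0, μ(57) = 1, μ(58) = 1, μ(59) = -1, μ(60) = 0, μ(61) = -1, μ(62) = 1, μ(63) = 0, μ(64) = 0, μ(65) = 1, μ(66) = -1, μ(67) = -1, μ(68) = 0, μ(69) = 1, μ(70) = -1, μ(71) = -1, μ(72) = 0, μ(73) = -1, μ(74) = 1, μ(75) = 0, μ(76) = 0, μ(77) = 1, μ(78) = -1, μ(79) = -1, μ(80) = 0, μ(81) = 0, μ(82) = 1, μ(83) = -1, μ(84) = 0, μ(85) = 1, μ(86) = 1, μ(87) = 1, μ(88) = 0, μ(89) = -1, μ(90) = 0, μ(91) = 1, μ(92) = 0, μ(93) = 1, μ(94) = 1, μ(95) = 1, μ(96) = 0, μ(97) = -1. Summing all 97 values: 1. (Mertens function M(x) = Σ_{n ≤ x} μ(n); on average M(x) should be small (PNT ⟺ M(x) = o(x)).)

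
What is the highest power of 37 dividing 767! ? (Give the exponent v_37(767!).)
v_37(767!) = 20

Legendre's formula: v_p(n!) = Σ_{k ≥ 1} ⌊n / p^k⌋. For p = 37, n = 767, the terms are:
  ⌊767/37^1⌋ = ⌊767/37⌋ = 20
(the next term ⌊767/37^2⌋ = 0, terminating the sum). Summing: v_37(767!) = 20 = 20.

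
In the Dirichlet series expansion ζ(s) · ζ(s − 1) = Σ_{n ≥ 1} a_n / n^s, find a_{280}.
σ(280) = 720

In the product (Σ m^0/m^s)(Σ k / k^s) = Σ (Σ_{d | n} d) / n^s, the coefficient of 1/n^s is σ(n) = Σ_{d | n} d. For n = 280, divisors are [1, 2, 4, 5, 7, 8, 10, 14, 20, 28, 35, 40, 56, 70, 140, 280]; summing: σ(280) = 720.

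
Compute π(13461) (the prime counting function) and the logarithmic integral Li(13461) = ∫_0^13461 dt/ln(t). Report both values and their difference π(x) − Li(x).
π(13461) = 1595;  Li(13461) ≈ 1615.68;  π(x) − Li(x) ≈ -20.68.

Direct count of primes ≤ 13461 gives π(13461) = 1595. Numerical evaluation of the logarithmic integral gives Li(13461) ≈ 1615.68. The difference π(x) − Li(x) ≈ -20.68 is typically negative for small/moderate x (Li(x) overestimates), though Littlewood's theorem shows this sign changes infinitely often.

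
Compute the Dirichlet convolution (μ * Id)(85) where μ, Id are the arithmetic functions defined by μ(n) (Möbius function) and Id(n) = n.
(μ * Id)(85) = 64

Divisors of 85: [1, 5, 17, 85]. For each d | 85:
  d = 1: μ(1) · Id(85/1) = 1 · 85 = 85
  d = 5: μ(5) · Id(85/5) = -1 · 17 = -17
  d = 17: μ(17) · Id(85/17) = -1 · 5 = -5
  d = 85: μ(85) · Id(85/85) = 1 · 1 = 1
Summing: (μ * Id)(85) = 85 + -17 + -5 + 1 = 64.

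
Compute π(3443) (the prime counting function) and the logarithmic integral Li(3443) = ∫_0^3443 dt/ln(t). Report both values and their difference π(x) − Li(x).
π(3443) = 481;  Li(3443) ≈ 497.61;  π(x) − Li(x) ≈ -16.61.

Direct count of primes ≤ 3443 gives π(3443) = 481. Numerical evaluation of the logarithmic integral gives Li(3443) ≈ 497.61. The difference π(x) − Li(x) ≈ -16.61 is typically negative for small/moderate x (Li(x) overestimates), though Littlewood's theorem shows this sign changes infinitely often.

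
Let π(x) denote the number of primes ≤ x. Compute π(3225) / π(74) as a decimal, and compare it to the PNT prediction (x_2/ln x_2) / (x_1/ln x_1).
π(3225)/π(74) = 456/21 ≈ 21.7143;  PNT prediction ≈ 23.2186.

π(74) = 21 and π(3225) = 456, so π(3225)/π(74) ≈ 21.7143. The PNT-predicted ratio is (3225/ln(3225)) / (74/ln(74)) ≈ 23.2186. The two agree to within a few percent, as expected.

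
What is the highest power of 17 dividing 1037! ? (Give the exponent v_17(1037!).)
v_17(1037!) = 64

Legendre's formula: v_p(n!) = Σ_{k ≥ 1} ⌊n / p^k⌋. For p = 17, n = 1037, the terms are:
  ⌊1037/17^1⌋ = ⌊1037/17⌋ = 61
  ⌊1037/17^2⌋ = ⌊1037/289⌋ = 3
(the next term ⌊1037/17^3⌋ = 0, terminating the sum). Summing: v_17(1037!) = 61 + 3 = 64.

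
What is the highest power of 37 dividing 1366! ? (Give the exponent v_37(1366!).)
v_37(1366!) = 36

Legendre's formula: v_p(n!) = Σ_{k ≥ 1} ⌊n / p^k⌋. For p = 37, n = 1366, the terms are:
  ⌊1366/37^1⌋ = ⌊1366/37⌋ = 36
(the next term ⌊1366/37^2⌋ = 0, terminating the sum). Summing: v_37(1366!) = 36 = 36.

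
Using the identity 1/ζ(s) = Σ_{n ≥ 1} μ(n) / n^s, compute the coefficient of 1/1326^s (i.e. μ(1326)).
μ(1326) = 1

Factor n = 1326 = 2 · 3 · 13 · 17. μ(n) = 0 if any exponent ≥ 2 (not squarefree); otherwise μ(n) = (−1)^{ω(n)} where ω(n) is the number of distinct prime factors. Applying: μ(1326) = 1.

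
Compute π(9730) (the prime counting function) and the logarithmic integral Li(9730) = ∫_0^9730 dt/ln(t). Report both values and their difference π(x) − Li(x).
π(9730) = 1199;  Li(9730) ≈ 1216.78;  π(x) − Li(x) ≈ -17.78.

Direct count of primes ≤ 9730 gives π(9730) = 1199. Numerical evaluation of the logarithmic integral gives Li(9730) ≈ 1216.78. The difference π(x) − Li(x) ≈ -17.78 is typically negative for small/moderate x (Li(x) overestimates), though Littlewood's theorem shows this sign changes infinitely often.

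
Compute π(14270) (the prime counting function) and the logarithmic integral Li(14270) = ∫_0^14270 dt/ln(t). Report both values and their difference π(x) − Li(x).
π(14270) = 1675;  Li(14270) ≈ 1700.51;  π(x) − Li(x) ≈ -25.51.

Direct count of primes ≤ 14270 gives π(14270) = 1675. Numerical evaluation of the logarithmic integral gives Li(14270) ≈ 1700.51. The difference π(x) − Li(x) ≈ -25.51 is typically negative for small/moderate x (Li(x) overestimates), though Littlewood's theorem shows this sign changes infinitely often.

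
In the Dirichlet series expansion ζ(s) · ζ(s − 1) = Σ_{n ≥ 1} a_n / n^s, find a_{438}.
σ(438) = 888

In the product (Σ m^0/m^s)(Σ k / k^s) = Σ (Σ_{d | n} d) / n^s, the coefficient of 1/n^s is σ(n) = Σ_{d | n} d. For n = 438, divisors are [1, 2, 3, 6, 73, 146, 219, 438]; summing: σ(438) = 888.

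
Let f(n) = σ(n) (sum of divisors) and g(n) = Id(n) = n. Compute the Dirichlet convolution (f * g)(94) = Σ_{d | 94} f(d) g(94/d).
(σ * Id)(94) = 475

Divisors of 94: [1, 2, 47, 94]. For each d | 94:
  d = 1: σ(1) · Id(94/1) = 1 · 94 = 94
  d = 2: σ(2) · Id(94/2) = 3 · 47 = 141
  d = 47: σ(47) · Id(94/47) = 48 · 2 = 96
  d = 94: σ(94) · Id(94/94) = 144 · 1 = 144
Summing: (σ * Id)(94) = 94 + 141 + 96 + 144 = 475.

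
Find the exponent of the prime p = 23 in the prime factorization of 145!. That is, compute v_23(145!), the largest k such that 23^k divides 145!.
v_23(145!) = 6

Legendre's formula: v_p(n!) = Σ_{k ≥ 1} ⌊n / p^k⌋. For p = 23, n = 145, the terms are:
  ⌊145/23^1⌋ = ⌊145/23⌋ = 6
(the next term ⌊145/23^2⌋ = 0, terminating the sum). Summing: v_23(145!) = 6 = 6.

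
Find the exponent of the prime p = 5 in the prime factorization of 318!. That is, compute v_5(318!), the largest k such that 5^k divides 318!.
v_5(318!) = 77

Legendre's formula: v_p(n!) = Σ_{k ≥ 1} ⌊n / p^k⌋. For p = 5, n = 318, the terms are:
  ⌊318/5^1⌋ = ⌊318/5⌋ = 63
  ⌊318/5^2⌋ = ⌊318/25⌋ = 12
  ⌊318/5^3⌋ = ⌊318/125⌋ = 2
(the next term ⌊318/5^4⌋ = 0, terminating the sum). Summing: v_5(318!) = 63 + 12 + 2 = 77.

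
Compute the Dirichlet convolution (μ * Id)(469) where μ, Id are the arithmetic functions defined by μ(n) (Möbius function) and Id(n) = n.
(μ * Id)(469) = 396

Divisors of 469: [1, 7, 67, 469]. For each d | 469:
  d = 1: μ(1) · Id(469/1) = 1 · 469 = 469
  d = 7: μ(7) · Id(469/7) = -1 · 67 = -67
  d = 67: μ(67) · Id(469/67) = -1 · 7 = -7
  d = 469: μ(469) · Id(469/469) = 1 · 1 = 1
Summing: (μ * Id)(469) = 469 + -67 + -7 + 1 = 396.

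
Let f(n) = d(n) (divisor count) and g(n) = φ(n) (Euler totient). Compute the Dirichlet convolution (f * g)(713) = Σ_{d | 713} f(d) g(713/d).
(d * φ)(713) = 768

Divisors of 713: [1, 23, 31, 713]. For each d | 713:
  d = 1: d(1) · φ(713/1) = 1 · 660 = 660
  d = 23: d(23) · φ(713/23) = 2 · 30 = 60
  d = 31: d(31) · φ(713/31) = 2 · 22 = 44
  d = 713: d(713) · φ(713/713) = 4 · 1 = 4
Summing: (d * φ)(713) = 660 + 60 + 44 + 4 = 768.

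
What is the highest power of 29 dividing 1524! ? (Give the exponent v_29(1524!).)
v_29(1524!) = 53

Legendre's formula: v_p(n!) = Σ_{k ≥ 1} ⌊n / p^k⌋. For p = 29, n = 1524, the terms are:
  ⌊1524/29^1⌋ = ⌊1524/29⌋ = 52
  ⌊1524/29^2⌋ = ⌊1524/841⌋ = 1
(the next term ⌊1524/29^3⌋ = 0, terminating the sum). Summing: v_29(1524!) = 52 + 1 = 53.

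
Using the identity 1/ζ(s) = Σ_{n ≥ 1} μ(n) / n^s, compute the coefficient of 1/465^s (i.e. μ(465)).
μ(465) = -1

Factor n = 465 = 3 · 5 · 31. μ(n) = 0 if any exponent ≥ 2 (not squarefree); otherwise μ(n) = (−1)^{ω(n)} where ω(n) is the number of distinct prime factors. Applying: μ(465) = -1.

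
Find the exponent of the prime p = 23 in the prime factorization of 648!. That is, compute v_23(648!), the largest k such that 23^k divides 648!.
v_23(648!) = 29

Legendre's formula: v_p(n!) = Σ_{k ≥ 1} ⌊n / p^k⌋. For p = 23, n = 648, the terms are:
  ⌊648/23^1⌋ = ⌊648/23⌋ = 28
  ⌊648/23^2⌋ = ⌊648/529⌋ = 1
(the next term ⌊648/23^3⌋ = 0, terminating the sum). Summing: v_23(648!) = 28 + 1 = 29.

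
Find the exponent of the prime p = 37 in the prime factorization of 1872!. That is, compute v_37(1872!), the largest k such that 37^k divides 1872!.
v_37(1872!) = 51

Legendre's formula: v_p(n!) = Σ_{k ≥ 1} ⌊n / p^k⌋. For p = 37, n = 1872, the terms are:
  ⌊1872/37^1⌋ = ⌊1872/37⌋ = 50
  ⌊1872/37^2⌋ = ⌊1872/1369⌋ = 1
(the next term ⌊1872/37^3⌋ = 0, terminating the sum). Summing: v_37(1872!) = 50 + 1 = 51.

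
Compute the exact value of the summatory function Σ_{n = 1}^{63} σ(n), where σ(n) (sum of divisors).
Σ_{n ≤ 63} σ(n) = 3276

Compute σ(n) for each 1 ≤ n ≤ 63: σ(1) = 1, σ(2) = 3, σ(3) = 4, σ(4) = 7, σ(5) = 6, σ(6) = 12, σ(7) = 8, σ(8) = 15, σ(9) = 13, σ(10) = 18, σ(11) = 12, σ(12) = 28, σ(13) = 14, σ(14) = 24, σ(15) = 24, σ(16) = 31, σ(17) = 18, σ(18) = 39, σ(19) = 20, σ(20) = 42, σ(21) = 32, σ(22) = 36, σ(23) = 24, σ(24) = 60, σ(25) = 31, σ(26) = 42, σ(27) = 40, σ(28) = 56, σ(29) = 30, σ(30) = 72, σ(31) = 32, σ(32) = 63, σ(33) = 48, σ(34) = 54, σ(35) = 48, σ(36) = 91, σ(37) = 38, σ(38) = 60, σ(39) = 56, σ(40) = 90, σ(41) = 42, σ(42) = 96, σ(43) = 44, σ(44) = 84, σ(45) = 78, σ(46) = 72, σ(47) = 48, σ(48) = 124, σ(49) = 57, σ(50) = 93, σ(51) = 72, σ(52) = 98, σ(53) = 54, σ(54) = 120, σ(55) = 72, σ(56) = 120, σ(57) = 80, σ(58) = 90, σ(59) = 60, σ(60) = 168, σ(61) = 62, σ(62) = 96, σ(63) = 104. Summing all 63 values: 3276. (Average order: Σ_{n ≤ x} σ(n) ~ (π²/12) x². For x = 63, (π²/12)·63² ≈ 3264.37.)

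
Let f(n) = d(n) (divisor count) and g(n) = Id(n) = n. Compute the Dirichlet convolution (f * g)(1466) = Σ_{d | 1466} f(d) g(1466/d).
(d * Id)(1466) = 2940

Divisors of 1466: [1, 2, 733, 1466]. For each d | 1466:
  d = 1: d(1) · Id(1466/1) = 1 · 1466 = 1466
  d = 2: d(2) · Id(1466/2) = 2 · 733 = 1466
  d = 733: d(733) · Id(1466/733) = 2 · 2 = 4
  d = 1466: d(1466) · Id(1466/1466) = 4 · 1 = 4
Summing: (d * Id)(1466) = 1466 + 1466 + 4 + 4 = 2940.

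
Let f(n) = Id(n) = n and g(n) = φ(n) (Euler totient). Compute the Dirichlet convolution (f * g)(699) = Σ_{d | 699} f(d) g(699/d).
(Id * φ)(699) = 2325

Divisors of 699: [1, 3, 233, 699]. For each d | 699:
  d = 1: Id(1) · φ(699/1) = 1 · 464 = 464
  d = 3: Id(3) · φ(699/3) = 3 · 232 = 696
  d = 233: Id(233) · φ(699/233) = 233 · 2 = 466
  d = 699: Id(699) · φ(699/699) = 699 · 1 = 699
Summing: (Id * φ)(699) = 464 + 696 + 466 + 699 = 2325.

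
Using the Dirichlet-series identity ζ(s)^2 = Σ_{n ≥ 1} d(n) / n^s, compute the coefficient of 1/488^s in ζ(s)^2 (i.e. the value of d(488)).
d(488) = 8

ζ(s)^2 = (Σ 1/m^s)(Σ 1/k^s). The coefficient of 1/n^s in the product is the number of ordered pairs (m, k) with mk = n, which equals d(n). For n = 488, divisors are [1, 2, 4, 8, 61, 122, 244, 488], so d(488) = 8.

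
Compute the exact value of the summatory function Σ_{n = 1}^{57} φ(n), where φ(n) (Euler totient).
Σ_{n ≤ 57} φ(n) = 1000

Compute φ(n) for each 1 ≤ n ≤ 57: φ(1) = 1, φ(2) = 1, φ(3) = 2, φ(4) = 2, φ(5) = 4, φ(6) = 2, φ(7) = 6, φ(8) = 4, φ(9) = 6, φ(10) = 4, φ(11) = 10, φ(12) = 4, φ(13) = 12, φ(14) = 6, φ(15) = 8, φ(16) = 8, φ(17) = 16, φ(18) = 6, φ(19) = 18, φ(20) = 8, φ(21) = 12, φ(22) = 10, φ(23) = 22, φ(24) = 8, φ(25) = 20, φ(26) = 12, φ(27) = 18, φ(28) = 12, φ(29) = 28, φ(30) = 8, φ(31) = 30, φ(32) = 16, φ(33) = 20, φ(34) = 16, φ(35) = 24, φ(36) = 12, φ(37) = 36, φ(38) = 18, φ(39) = 24, φ(40) = 16, φ(41) = 40, φ(42) = 12, φ(43) = 42, φ(44) = 20, φ(45) = 24, φ(46) = 22, φ(47) = 46, φ(48) = 16, φ(49) = 42, φ(50) = 20, φ(51) = 32, φ(52) = 24, φ(53) = 52, φ(54) = 18, φ(55) = 40, φ(56) = 24, φ(57) = 36. Summing all 57 values: 1000. (Average order: Σ_{n ≤ x} φ(n) ~ (3/π²) x². For x = 57, (3/π²)·57² ≈ 987.58.)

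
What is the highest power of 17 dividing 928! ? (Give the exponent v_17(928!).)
v_17(928!) = 57

Legendre's formula: v_p(n!) = Σ_{k ≥ 1} ⌊n / p^k⌋. For p = 17, n = 928, the terms are:
  ⌊928/17^1⌋ = ⌊928/17⌋ = 54
  ⌊928/17^2⌋ = ⌊928/289⌋ = 3
(the next term ⌊928/17^3⌋ = 0, terminating the sum). Summing: v_17(928!) = 54 + 3 = 57.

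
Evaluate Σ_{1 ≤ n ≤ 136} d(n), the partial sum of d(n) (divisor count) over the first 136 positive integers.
Σ_{n ≤ 136} d(n) = 695

Compute d(n) for each 1 ≤ n ≤ 136: d(1) = 1, d(2) = 2, d(3) = 2, d(4) = 3, d(5) = 2, d(6) = 4, d(7) = 2, d(8) = 4, d(9) = 3, d(10) = 4, d(11) = 2, d(12) = 6, d(13) = 2, d(14) = 4, d(15) = 4, d(16) = 5, d(17) = 2, d(18) = 6, d(19) = 2, d(20) = 6, d(21) = 4, d(22) = 4, d(23) = 2, d(24) = 8, d(25) = 3, d(26) = 4, d(27) = 4, d(28) = 6, d(29) = 2, d(30) = 8, d(31) = 2, d(32) = 6, d(33) = 4, d(34) = 4, d(35) = 4, d(36) = 9, d(37) = 2, d(38) = 4, d(39) = 4, d(40) = 8, d(41) = 2, d(42) = 8, d(43) = 2, d(44) = 6, d(45) = 6, d(46) = 4, d(47) = 2, d(48) = 10, d(49) = 3, d(50) = 6, d(51) = 4, d(52) = 6, d(53) = 2, d(54) = 8, d(55) = 4, d(56) = 8, d(57) = 4, d(58) = 4, d(59) = 2, d(60) = 12, d(61) = 2, d(62) = 4, d(63) = 6, d(64) = 7, d(65) = 4, d(66) = 8, d(67) = 2, d(68) = 6, d(69) = 4, d(70) = 8, d(71) = 2, d(72) = 12, d(73) = 2, d(74) = 4, d(75) = 6, d(76) = 6, d(77) = 4, d(78) = 8, d(79) = 2, d(80) = 10, d(81) = 5, d(82) = 4, d(83) = 2, d(84) = 12, d(85) = 4, d(86) = 4, d(87) = 4, d(88) = 8, d(89) = 2, d(90) = 12, d(91) = 4, d(92) = 6, d(93) = 4, d(94) = 4, d(95) = 4, d(96) = 12, d(97) = 2, d(98) = 6, d(99) = 6, d(100) = 9, d(101) = 2, d(102) = 8, d(103) = 2, d(104) = 8, d(105) = 8, d(106) = 4, d(107) = 2, d(108) = 12, d(109) = 2, d(110) = 8, d(111) = 4, d(112) = 10, d(113) = 2, d(114) = 8, d(115) = 4, d(116) = 6, d(117) = 6, d(118) = 4, d(119) = 4, d(120) = 16, d(121) = 3, d(122) = 4, d(123) = 4, d(124) = 6, d(125) = 4, d(126) = 12, d(127) = 2, d(128) = 8, d(129) = 4, d(130) = 8, d(131) = 2, d(132) = 12, d(133) = 4, d(134) = 4, d(135) = 8, d(136) = 8. Summing all 136 values: 695. (Dirichlet's divisor formula: Σ_{n ≤ x} d(n) = x ln(x) + (2γ − 1) x + O(√x). For x = 136, the asymptotic estimate is ≈ 689.12.)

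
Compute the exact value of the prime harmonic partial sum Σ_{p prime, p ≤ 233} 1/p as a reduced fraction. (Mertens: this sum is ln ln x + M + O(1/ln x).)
Σ 1/p = 8762990377702925264993654890050782886250854676753323401606562622367345144099360398279019780479/4445236185272185438169240794291312557432222642727183809026451438704160103479600800432029464270

π(233) = 51, so the primes ≤ 233 are [2, 3, 5, 7, 11, 13, 17, 19, 23, 29, 31, 37, 41, 43, 47, 53, 59, 61, 67, 71, 73, 79, 83, 89, 97, 101, 103, 107, 109, 113, 127, 131, 137, 139, 149, 151, 157, 163, 167, 173, 179, 181, 191, 193, 197, 199, 211, 223, 227, 229, 233]. Summing 1/p over these primes: 8762990377702925264993654890050782886250854676753323401606562622367345144099360398279019780479/4445236185272185438169240794291312557432222642727183809026451438704160103479600800432029464270 ≈ 1.9713. Mertens estimate ln ln(233) + 0.2615 ≈ 1.9573.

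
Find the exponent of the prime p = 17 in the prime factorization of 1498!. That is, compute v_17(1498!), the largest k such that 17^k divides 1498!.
v_17(1498!) = 93

Legendre's formula: v_p(n!) = Σ_{k ≥ 1} ⌊n / p^k⌋. For p = 17, n = 1498, the terms are:
  ⌊1498/17^1⌋ = ⌊1498/17⌋ = 88
  ⌊1498/17^2⌋ = ⌊1498/289⌋ = 5
(the next term ⌊1498/17^3⌋ = 0, terminating the sum). Summing: v_17(1498!) = 88 + 5 = 93.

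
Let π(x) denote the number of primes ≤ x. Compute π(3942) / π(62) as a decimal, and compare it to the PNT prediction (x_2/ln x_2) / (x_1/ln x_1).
π(3942)/π(62) = 546/18 ≈ 30.3333;  PNT prediction ≈ 31.6937.

π(62) = 18 and π(3942) = 546, so π(3942)/π(62) ≈ 30.3333. The PNT-predicted ratio is (3942/ln(3942)) / (62/ln(62)) ≈ 31.6937. The two agree to within a few percent, as expected.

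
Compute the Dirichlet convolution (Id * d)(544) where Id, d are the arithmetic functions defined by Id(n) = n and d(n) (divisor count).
(Id * d)(544) = 2280

Divisors of 544: [1, 2, 4, 8, 16, 17, 32, 34, 68, 136, 272, 544]. For each d | 544:
  d = 1: Id(1) · d(544/1) = 1 · 12 = 12
  d = 2: Id(2) · d(544/2) = 2 · 10 = 20
  d = 4: Id(4) · d(544/4) = 4 · 8 = 32
  d = 8: Id(8) · d(544/8) = 8 · 6 = 48
  d = 16: Id(16) · d(544/16) = 16 · 4 = 64
  d = 17: Id(17) · d(544/17) = 17 · 6 = 102
  d = 32: Id(32) · d(544/32) = 32 · 2 = 64
  d = 34: Id(34) · d(544/34) = 34 · 5 = 170
  d = 68: Id(68) · d(544/68) = 68 · 4 = 272
  d = 136: Id(136) · d(544/136) = 136 · 3 = 408
  d = 272: Id(272) · d(544/272) = 272 · 2 = 544
  d = 544: Id(544) · d(544/544) = 544 · 1 = 544
Summing: (Id * d)(544) = 12 + 20 + 32 + 48 + 64 + 102 + 64 + 170 + 272 + 408 + 544 + 544 = 2280.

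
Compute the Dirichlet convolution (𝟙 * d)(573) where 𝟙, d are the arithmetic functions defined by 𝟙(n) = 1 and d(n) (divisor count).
(𝟙 * d)(573) = 9

Divisors of 573: [1, 3, 191, 573]. For each d | 573:
  d = 1: 𝟙(1) · d(573/1) = 1 · 4 = 4
  d = 3: 𝟙(3) · d(573/3) = 1 · 2 = 2
  d = 191: 𝟙(191) · d(573/191) = 1 · 2 = 2
  d = 573: 𝟙(573) · d(573/573) = 1 · 1 = 1
Summing: (𝟙 * d)(573) = 4 + 2 + 2 + 1 = 9.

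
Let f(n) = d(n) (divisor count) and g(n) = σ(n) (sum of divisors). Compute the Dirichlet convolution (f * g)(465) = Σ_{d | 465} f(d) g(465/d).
(d * σ)(465) = 1632

Divisors of 465: [1, 3, 5, 15, 31, 93, 155, 465]. For each d | 465:
  d = 1: d(1) · σ(465/1) = 1 · 768 = 768
  d = 3: d(3) · σ(465/3) = 2 · 192 = 384
  d = 5: d(5) · σ(465/5) = 2 · 128 = 256
  d = 15: d(15) · σ(465/15) = 4 · 32 = 128
  d = 31: d(31) · σ(465/31) = 2 · 24 = 48
  d = 93: d(93) · σ(465/93) = 4 · 6 = 24
  d = 155: d(155) · σ(465/155) = 4 · 4 = 16
  d = 465: d(465) · σ(465/465) = 8 · 1 = 8
Summing: (d * σ)(465) = 768 + 384 + 256 + 128 + 48 + 24 + 16 + 8 = 1632.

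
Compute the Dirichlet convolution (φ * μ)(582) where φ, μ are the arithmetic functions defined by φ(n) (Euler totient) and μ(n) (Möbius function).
(φ * μ)(582) = 0

Divisors of 582: [1, 2, 3, 6, 97, 194, 291, 582]. For each d | 582:
  d = 1: φ(1) · μ(582/1) = 1 · -1 = -1
  d = 2: φ(2) · μ(582/2) = 1 · 1 = 1
  d = 3: φ(3) · μ(582/3) = 2 · 1 = 2
  d = 6: φ(6) · μ(582/6) = 2 · -1 = -2
  d = 97: φ(97) · μ(582/97) = 96 · 1 = 96
  d = 194: φ(194) · μ(582/194) = 96 · -1 = -96
  d = 291: φ(291) · μ(582/291) = 192 · -1 = -192
  d = 582: φ(582) · μ(582/582) = 192 · 1 = 192
Summing: (φ * μ)(582) = -1 + 1 + 2 + -2 + 96 + -96 + -192 + 192 = 0.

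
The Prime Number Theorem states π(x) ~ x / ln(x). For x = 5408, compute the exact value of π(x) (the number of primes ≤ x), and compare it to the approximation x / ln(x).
π(5408) = 713;  x/ln(x) ≈ 629.16;  relative error ≈ 11.76%.

Directly count primes up to 5408: π(5408) = 713. The PNT approximation gives 5408/ln(5408) ≈ 5408/8.59563 ≈ 629.16. Relative error (π(x) − x/ln(x)) / π(x) ≈ 11.76%; the approximation is known to undercount slightly (Li(x) is a better estimate).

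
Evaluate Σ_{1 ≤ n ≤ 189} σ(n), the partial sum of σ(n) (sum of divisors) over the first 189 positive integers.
Σ_{n ≤ 189} σ(n) = 29430

Compute σ(n) for each 1 ≤ n ≤ 189: σ(1) = 1, σ(2) = 3, σ(3) = 4, σ(4) = 7, σ(5) = 6, σ(6) = 12, σ(7) = 8, σ(8) = 15, σ(9) = 13, σ(10) = 18, σ(11) = 12, σ(12) = 28, σ(13) = 14, σ(14) = 24, σ(15) = 24, σ(16) = 31, σ(17) = 18, σ(18) = 39, σ(19) = 20, σ(20) = 42, σ(21) = 32, σ(22) = 36, σ(23) = 24, σ(24) = 60, σ(25) = 31, σ(26) = 42, σ(27) = 40, σ(28) = 56, σ(29) = 30, σ(30) = 72, σ(31) = 32, σ(32) = 63, σ(33) = 48, σ(34) = 54, σ(35) = 48, σ(36) = 91, σ(37) = 38, σ(38) = 60, σ(39) = 56, σ(40) = 90, σ(41) = 42, σ(42) = 96, σ(43) = 44, σ(44) = 84, σ(45) = 78, σ(46) = 72, σ(47) = 48, σ(48) = 124, σ(49) = 57, σ(50) = 93, σ(51) = 72, σ(52) = 98, σ(53) = 54, σ(54) = 120, σ(55) = 72, σ(56) = 120, σ(57) = 80, σ(58) = 90, σ(59) = 60, σ(60) = 168, σ(61) = 62, σ(62) = 96, σ(63) = 104, σ(64) = 127, σ(65) = 84, σ(66) = 144, σ(67) = 68, σ(68) = 126, σ(69) = 96, σ(70) = 144, σ(71) = 72, σ(72) = 195, σ(73) = 74, σ(74) = 114, σ(75) = 124, σ(76) = 140, σ(77) = 96, σ(78) = 168, σ(79) = 80, σ(80) = 186, σ(81) = 121, σ(82) = 126, σ(83) = 84, σ(84) = 224, σ(85) = 108, σ(86) = 132, σ(87) = 120, σ(88) = 180, σ(89) = 90, σ(90) = 234, σ(91) = 112, σ(92) = 168, σ(93) = 128, σ(94) = 144, σ(95) = 120, σ(96) = 252, σ(97) = 98, σ(98) = 171, σ(99) = 156, σ(100) = 217, σ(101) = 102, σ(102) = 216, σ(103) = 104, σ(104) = 210, σ(105) = 192, σ(106) = 162, σ(107) = 108, σ(108) = 280, σ(109) = 110, σ(110) = 216, σ(111) = 152, σ(112) = 248, σ(113) = 114, σ(114) = 240, σ(115) = 144, σ(116) = 210, σ(117) = 182, σ(118) = 180, σ(119) = 144, σ(120) = 360, σ(121) = 133, σ(122) = 186, σ(123) = 168, σ(124) = 224, σ(125) = 156, σ(126) = 312, σ(127) = 128, σ(128) = 255, σ(129) = 176, σ(130) = 252, σ(131) = 132, σ(132) = 336, σ(133) = 160, σ(134) = 204, σ(135) = 240, σ(136) = 270, σ(137) = 138, σ(138) = 288, σ(139) = 140, σ(140) = 336, σ(141) = 192, σ(142) = 216, σ(143) = 168, σ(144) = 403, σ(145) = 180, σ(146) = 222, σ(147) = 228, σ(148) = 266, σ(149) = 150, σ(150) = 372, σ(151) = 152, σ(152) = 300, σ(153) = 234, σ(154) = 288, σ(155) = 192, σ(156) = 392, σ(157) = 158, σ(158) = 240, σ(159) = 216, σ(160) = 378, σ(161) = 192, σ(162) = 363, σ(163) = 164, σ(164) = 294, σ(165) = 288, σ(166) = 252, σ(167) = 168, σ(168) = 480, σ(169) = 183, σ(170) = 324, σ(171) = 260, σ(172) = 308, σ(173) = 174, σ(174) = 360, σ(175) = 248, σ(176) = 372, σ(177) = 240, σ(178) = 270, σ(179) = 180, σ(180) = 546, σ(181) = 182, σ(182) = 336, σ(183) = 248, σ(184) = 360, σ(185) = 228, σ(186) = 384, σ(187) = 216, σ(188) = 336, σ(189) = 320. Summing all 189 values: 29430. (Average order: Σ_{n ≤ x} σ(n) ~ (π²/12) x². For x = 189, (π²/12)·189² ≈ 29379.34.)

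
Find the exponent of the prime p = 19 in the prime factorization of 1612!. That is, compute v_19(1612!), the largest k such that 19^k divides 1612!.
v_19(1612!) = 88

Legendre's formula: v_p(n!) = Σ_{k ≥ 1} ⌊n / p^k⌋. For p = 19, n = 1612, the terms are:
  ⌊1612/19^1⌋ = ⌊1612/19⌋ = 84
  ⌊1612/19^2⌋ = ⌊1612/361⌋ = 4
(the next term ⌊1612/19^3⌋ = 0, terminating the sum). Summing: v_19(1612!) = 84 + 4 = 88.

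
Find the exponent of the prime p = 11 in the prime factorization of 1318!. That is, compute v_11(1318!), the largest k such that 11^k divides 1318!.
v_11(1318!) = 129

Legendre's formula: v_p(n!) = Σ_{k ≥ 1} ⌊n / p^k⌋. For p = 11, n = 1318, the terms are:
  ⌊1318/11^1⌋ = ⌊1318/11⌋ = 119
  ⌊1318/11^2⌋ = ⌊1318/121⌋ = 10
(the next term ⌊1318/11^3⌋ = 0, terminating the sum). Summing: v_11(1318!) = 119 + 10 = 129.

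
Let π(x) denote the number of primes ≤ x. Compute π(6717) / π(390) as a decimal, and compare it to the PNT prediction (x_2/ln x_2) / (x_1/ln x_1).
π(6717)/π(390) = 866/77 ≈ 11.2468;  PNT prediction ≈ 11.6603.

π(390) = 77 and π(6717) = 866, so π(6717)/π(390) ≈ 11.2468. The PNT-predicted ratio is (6717/ln(6717)) / (390/ln(390)) ≈ 11.6603. The two agree to within a few percent, as expected.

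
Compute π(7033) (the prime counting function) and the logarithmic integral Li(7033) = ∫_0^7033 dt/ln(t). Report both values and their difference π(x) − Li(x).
π(7033) = 904;  Li(7033) ≈ 918.06;  π(x) − Li(x) ≈ -14.06.

Direct count of primes ≤ 7033 gives π(7033) = 904. Numerical evaluation of the logarithmic integral gives Li(7033) ≈ 918.06. The difference π(x) − Li(x) ≈ -14.06 is typically negative for small/moderate x (Li(x) overestimates), though Littlewood's theorem shows this sign changes infinitely often.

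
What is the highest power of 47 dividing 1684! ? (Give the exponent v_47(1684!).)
v_47(1684!) = 35

Legendre's formula: v_p(n!) = Σ_{k ≥ 1} ⌊n / p^k⌋. For p = 47, n = 1684, the terms are:
  ⌊1684/47^1⌋ = ⌊1684/47⌋ = 35
(the next term ⌊1684/47^2⌋ = 0, terminating the sum). Summing: v_47(1684!) = 35 = 35.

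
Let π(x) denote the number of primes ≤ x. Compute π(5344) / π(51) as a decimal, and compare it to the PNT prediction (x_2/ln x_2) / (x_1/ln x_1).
π(5344)/π(51) = 706/15 ≈ 47.0667;  PNT prediction ≈ 47.9970.

π(51) = 15 and π(5344) = 706, so π(5344)/π(51) ≈ 47.0667. The PNT-predicted ratio is (5344/ln(5344)) / (51/ln(51)) ≈ 47.9970. The two agree to within a few percent, as expected.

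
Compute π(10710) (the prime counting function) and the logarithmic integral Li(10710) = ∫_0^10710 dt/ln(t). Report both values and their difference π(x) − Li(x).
π(10710) = 1305;  Li(10710) ≈ 1322.94;  π(x) − Li(x) ≈ -17.94.

Direct count of primes ≤ 10710 gives π(10710) = 1305. Numerical evaluation of the logarithmic integral gives Li(10710) ≈ 1322.94. The difference π(x) − Li(x) ≈ -17.94 is typically negative for small/moderate x (Li(x) overestimates), though Littlewood's theorem shows this sign changes infinitely often.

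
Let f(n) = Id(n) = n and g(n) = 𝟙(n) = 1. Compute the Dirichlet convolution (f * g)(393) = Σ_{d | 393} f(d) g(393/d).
(Id * 𝟙)(393) = 528

Divisors of 393: [1, 3, 131, 393]. For each d | 393:
  d = 1: Id(1) · 𝟙(393/1) = 1 · 1 = 1
  d = 3: Id(3) · 𝟙(393/3) = 3 · 1 = 3
  d = 131: Id(131) · 𝟙(393/131) = 131 · 1 = 131
  d = 393: Id(393) · 𝟙(393/393) = 393 · 1 = 393
Summing: (Id * 𝟙)(393) = 1 + 3 + 131 + 393 = 528.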